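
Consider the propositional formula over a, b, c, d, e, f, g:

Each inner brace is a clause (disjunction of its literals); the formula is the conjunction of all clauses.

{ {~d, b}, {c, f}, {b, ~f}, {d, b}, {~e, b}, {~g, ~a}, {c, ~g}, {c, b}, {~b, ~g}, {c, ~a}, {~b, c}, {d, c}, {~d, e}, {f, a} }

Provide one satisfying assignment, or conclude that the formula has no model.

Suppose d = 0.
From the singleton clause (b), b = 1.
From the singleton clause (~g), g = 0.
From the singleton clause (c), c = 1.
Suppose f = 1.
All clauses hold; a, e can take either value.

a: 1; b: 1; c: 1; d: 0; e: 1; f: 1; g: 0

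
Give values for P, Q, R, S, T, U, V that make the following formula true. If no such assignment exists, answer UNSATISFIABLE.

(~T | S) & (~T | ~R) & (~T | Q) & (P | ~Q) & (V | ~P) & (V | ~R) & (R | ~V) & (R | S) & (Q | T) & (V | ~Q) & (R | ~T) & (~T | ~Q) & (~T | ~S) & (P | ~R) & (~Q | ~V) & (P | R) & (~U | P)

Try T = 0.
(Q) alone gives Q = 1.
(P) alone gives P = 1.
(V) alone gives V = 1.
But (~V) is also a unit clause — contradiction.
So T must be the other value — set T = 1.
(S) alone gives S = 1.
But (~S) is also a unit clause — contradiction.
Neither T = 1 nor T = 0 works.

UNSATISFIABLE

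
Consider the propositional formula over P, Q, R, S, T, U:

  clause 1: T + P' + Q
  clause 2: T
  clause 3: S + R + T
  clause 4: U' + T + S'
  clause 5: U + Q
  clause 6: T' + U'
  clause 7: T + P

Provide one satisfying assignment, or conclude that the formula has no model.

P=0, Q=1, R=0, S=0, T=1, U=0

(T) alone gives T = 1.
(U') alone gives U = 0.
(Q) alone gives Q = 1.
No clause remains; P, R, S are free.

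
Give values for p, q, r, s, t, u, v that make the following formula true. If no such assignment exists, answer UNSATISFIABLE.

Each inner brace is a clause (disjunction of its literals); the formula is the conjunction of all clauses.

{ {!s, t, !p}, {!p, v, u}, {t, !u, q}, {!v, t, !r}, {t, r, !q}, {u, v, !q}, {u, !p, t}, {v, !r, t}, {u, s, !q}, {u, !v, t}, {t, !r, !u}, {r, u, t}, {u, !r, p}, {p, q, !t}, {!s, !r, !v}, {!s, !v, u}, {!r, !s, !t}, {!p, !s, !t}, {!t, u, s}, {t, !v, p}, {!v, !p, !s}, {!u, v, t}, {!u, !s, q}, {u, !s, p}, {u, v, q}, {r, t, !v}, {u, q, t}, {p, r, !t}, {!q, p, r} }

Case s = false:
Case u = true:
Case t = true:
Case p = false:
From the singleton clause (q), q = true.
From the singleton clause (r), r = true.
No clause remains; v is free.

p ↦ false; q ↦ true; r ↦ true; s ↦ false; t ↦ true; u ↦ true; v ↦ true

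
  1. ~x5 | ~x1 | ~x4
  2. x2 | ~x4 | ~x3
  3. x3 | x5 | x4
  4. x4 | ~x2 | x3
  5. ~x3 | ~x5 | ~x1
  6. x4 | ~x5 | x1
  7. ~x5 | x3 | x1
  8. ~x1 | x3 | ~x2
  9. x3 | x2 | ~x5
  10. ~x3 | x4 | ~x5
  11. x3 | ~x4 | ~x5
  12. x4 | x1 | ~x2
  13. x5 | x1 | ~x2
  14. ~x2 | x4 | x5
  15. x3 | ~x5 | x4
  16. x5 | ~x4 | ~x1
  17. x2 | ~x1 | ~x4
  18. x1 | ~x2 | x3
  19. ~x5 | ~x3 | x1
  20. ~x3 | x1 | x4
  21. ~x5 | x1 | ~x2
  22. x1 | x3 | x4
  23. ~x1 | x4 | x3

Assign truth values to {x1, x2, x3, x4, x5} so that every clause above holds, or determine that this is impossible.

Try x5 = 0.
Try x3 = 1.
Try x2 = 0.
(~x4) alone gives x4 = 0.
(x1) alone gives x1 = 1.
This assignment satisfies each clause.

x1=1,  x2=0,  x3=1,  x4=0,  x5=0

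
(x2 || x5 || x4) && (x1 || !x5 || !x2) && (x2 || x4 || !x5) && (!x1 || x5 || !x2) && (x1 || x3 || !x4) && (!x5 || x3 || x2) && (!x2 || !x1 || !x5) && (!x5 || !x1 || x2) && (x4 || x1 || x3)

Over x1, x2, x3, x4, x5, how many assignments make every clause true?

There are 2^5 = 32 truth assignments over (x1, x2, x3, x4, x5).
Split on x4. With x4 = true, the clauses containing x4 are satisfied and !x4 drops from the rest; 5 of the 2^4 = 16 assignments to the other variables satisfy what remains.
With x4 = false, by the same count on the reduced clause set, 1 assignment works.
(One model: x1=F, x2=F, x3=T, x4=T, x5=F.)
Total: 5 + 1 = 6.

6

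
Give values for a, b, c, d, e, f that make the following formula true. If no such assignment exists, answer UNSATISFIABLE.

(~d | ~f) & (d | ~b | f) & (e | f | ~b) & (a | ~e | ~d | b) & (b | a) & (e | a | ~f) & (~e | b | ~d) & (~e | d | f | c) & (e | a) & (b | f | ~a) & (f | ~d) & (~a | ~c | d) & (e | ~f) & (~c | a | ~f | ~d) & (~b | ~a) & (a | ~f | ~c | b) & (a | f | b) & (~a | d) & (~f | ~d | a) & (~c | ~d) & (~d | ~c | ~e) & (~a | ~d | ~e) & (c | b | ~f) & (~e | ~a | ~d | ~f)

a: 0,  b: 1,  c: 1,  d: 0,  e: 1,  f: 1

Try d = 0.
The clause (~a) is unit, so a = 0.
The clause (b) is unit, so b = 1.
The clause (f) is unit, so f = 1.
The clause (e) is unit, so e = 1.
No clause remains; c is free.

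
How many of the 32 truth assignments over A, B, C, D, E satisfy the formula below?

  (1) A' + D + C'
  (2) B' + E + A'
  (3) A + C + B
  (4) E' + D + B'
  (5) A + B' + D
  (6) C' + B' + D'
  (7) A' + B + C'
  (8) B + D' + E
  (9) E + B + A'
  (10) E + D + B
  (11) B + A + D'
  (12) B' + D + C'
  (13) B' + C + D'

3

There are 2^5 = 32 truth assignments over (A, B, C, D, E).
Split on C. With C = 1, the clauses containing C are satisfied and C' drops from the rest; 1 of the 2^4 = 16 assignments to the other variables satisfy what remains.
With C = 0, by the same count on the reduced clause set, 2 assignments work.
Total: 1 + 2 = 3.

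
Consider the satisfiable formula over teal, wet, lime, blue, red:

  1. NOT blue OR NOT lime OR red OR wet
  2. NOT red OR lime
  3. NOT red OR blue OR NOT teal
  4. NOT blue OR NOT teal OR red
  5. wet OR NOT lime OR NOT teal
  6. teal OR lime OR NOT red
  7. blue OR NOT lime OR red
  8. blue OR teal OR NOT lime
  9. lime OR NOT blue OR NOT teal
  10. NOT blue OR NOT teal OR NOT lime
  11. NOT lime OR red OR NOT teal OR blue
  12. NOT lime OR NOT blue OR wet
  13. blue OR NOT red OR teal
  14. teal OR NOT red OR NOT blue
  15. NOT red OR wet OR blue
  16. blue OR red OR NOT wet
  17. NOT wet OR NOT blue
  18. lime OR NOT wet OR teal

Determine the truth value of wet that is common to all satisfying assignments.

Suppose wet = true.
Unit clause (NOT blue) forces blue = false.
Unit clause (red) forces red = true.
Unit clause (lime) forces lime = true.
Unit clause (NOT teal) forces teal = false.
But (teal) is also a unit clause — contradiction.
So every satisfying assignment has wet = False.

False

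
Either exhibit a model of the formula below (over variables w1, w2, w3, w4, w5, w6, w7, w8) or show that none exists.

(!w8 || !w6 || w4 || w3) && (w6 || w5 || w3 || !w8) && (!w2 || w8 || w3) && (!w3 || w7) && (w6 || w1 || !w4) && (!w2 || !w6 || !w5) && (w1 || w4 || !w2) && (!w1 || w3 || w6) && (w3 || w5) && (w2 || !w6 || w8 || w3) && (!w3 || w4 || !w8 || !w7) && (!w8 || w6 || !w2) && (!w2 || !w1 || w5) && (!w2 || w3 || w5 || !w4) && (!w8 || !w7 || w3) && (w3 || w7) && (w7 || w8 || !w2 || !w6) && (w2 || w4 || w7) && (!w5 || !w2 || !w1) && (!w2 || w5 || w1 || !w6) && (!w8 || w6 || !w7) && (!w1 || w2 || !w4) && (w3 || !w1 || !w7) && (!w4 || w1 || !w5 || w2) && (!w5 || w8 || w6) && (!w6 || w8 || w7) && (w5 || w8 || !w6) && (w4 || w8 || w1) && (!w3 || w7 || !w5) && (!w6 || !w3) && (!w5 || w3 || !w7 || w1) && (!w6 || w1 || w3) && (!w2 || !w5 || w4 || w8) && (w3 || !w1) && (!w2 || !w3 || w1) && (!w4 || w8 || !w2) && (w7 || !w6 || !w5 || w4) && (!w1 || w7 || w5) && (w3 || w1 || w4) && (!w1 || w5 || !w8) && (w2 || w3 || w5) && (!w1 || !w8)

w1=true; w2=false; w3=true; w4=false; w5=false; w6=false; w7=true; w8=false

Branch on w3: set w3 = true.
The clause (w7) is unit, so w7 = true.
The clause (!w6) is unit, so w6 = false.
The clause (!w8) is unit, so w8 = false.
The clause (!w5) is unit, so w5 = false.
Branch on w1: set w1 = true.
The clause (!w2) is unit, so w2 = false.
The clause (!w4) is unit, so w4 = false.
All clauses are satisfied.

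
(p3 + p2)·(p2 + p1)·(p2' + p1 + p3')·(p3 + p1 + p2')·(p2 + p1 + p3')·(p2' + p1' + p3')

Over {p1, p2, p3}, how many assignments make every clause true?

2

There are 2^3 = 8 truth assignments over (p1, p2, p3).
Split on p1. With p1 = 1, the clauses containing p1 are satisfied and p1' drops from the rest; 2 of the 2^2 = 4 assignments to the other variables satisfy what remains.
With p1 = 0, by the same count on the reduced clause set, 0 assignments work.
Total: 2 + 0 = 2.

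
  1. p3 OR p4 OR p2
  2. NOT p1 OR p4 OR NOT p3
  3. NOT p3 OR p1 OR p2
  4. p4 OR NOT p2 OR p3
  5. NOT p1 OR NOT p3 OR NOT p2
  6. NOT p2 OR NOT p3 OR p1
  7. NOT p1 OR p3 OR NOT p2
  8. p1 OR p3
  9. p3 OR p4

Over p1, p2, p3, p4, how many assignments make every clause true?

2

There are 2^4 = 16 truth assignments over (p1, p2, p3, p4).
Split on p2. With p2 = true, the clauses containing p2 are satisfied and NOT p2 drops from the rest; 0 of the 2^3 = 8 assignments to the other variables satisfy what remains.
With p2 = false, by the same count on the reduced clause set, 2 assignments work.
(One model: p1=T, p2=F, p3=F, p4=T.)
Total: 0 + 2 = 2.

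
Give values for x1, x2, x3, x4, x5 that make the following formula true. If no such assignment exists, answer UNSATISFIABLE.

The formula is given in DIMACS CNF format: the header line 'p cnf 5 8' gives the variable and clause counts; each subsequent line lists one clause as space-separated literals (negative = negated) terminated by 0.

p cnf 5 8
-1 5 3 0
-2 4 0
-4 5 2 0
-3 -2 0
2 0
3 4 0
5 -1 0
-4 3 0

UNSATISFIABLE

From the singleton clause (x2), x2 = True.
From the singleton clause (x4), x4 = True.
From the singleton clause (¬x3), x3 = False.
Now (x3) is unsatisfied and unit — conflict.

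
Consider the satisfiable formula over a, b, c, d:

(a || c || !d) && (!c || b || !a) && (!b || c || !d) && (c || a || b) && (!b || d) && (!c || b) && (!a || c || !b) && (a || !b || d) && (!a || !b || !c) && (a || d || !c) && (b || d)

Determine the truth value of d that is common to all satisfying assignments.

True

Suppose d = false.
Unit clause (!b) forces b = false.
But (b) is also a unit clause — contradiction.
So every satisfying assignment has d = True.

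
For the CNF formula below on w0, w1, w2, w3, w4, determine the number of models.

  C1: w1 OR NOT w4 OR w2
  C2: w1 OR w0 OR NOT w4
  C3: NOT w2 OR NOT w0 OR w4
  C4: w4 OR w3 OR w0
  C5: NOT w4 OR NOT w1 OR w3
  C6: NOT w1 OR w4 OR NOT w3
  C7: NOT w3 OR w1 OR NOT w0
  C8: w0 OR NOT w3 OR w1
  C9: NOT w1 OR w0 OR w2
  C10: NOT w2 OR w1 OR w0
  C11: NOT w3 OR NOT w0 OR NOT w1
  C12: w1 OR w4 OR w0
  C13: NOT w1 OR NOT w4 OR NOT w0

There are 2^5 = 32 truth assignments over (w0, w1, w2, w3, w4).
Split on w3. With w3 = true, the clauses containing w3 are satisfied and NOT w3 drops from the rest; 1 of the 2^4 = 16 assignments to the other variables satisfy what remains.
With w3 = false, by the same count on the reduced clause set, 3 assignments work.
Total: 1 + 3 = 4.

4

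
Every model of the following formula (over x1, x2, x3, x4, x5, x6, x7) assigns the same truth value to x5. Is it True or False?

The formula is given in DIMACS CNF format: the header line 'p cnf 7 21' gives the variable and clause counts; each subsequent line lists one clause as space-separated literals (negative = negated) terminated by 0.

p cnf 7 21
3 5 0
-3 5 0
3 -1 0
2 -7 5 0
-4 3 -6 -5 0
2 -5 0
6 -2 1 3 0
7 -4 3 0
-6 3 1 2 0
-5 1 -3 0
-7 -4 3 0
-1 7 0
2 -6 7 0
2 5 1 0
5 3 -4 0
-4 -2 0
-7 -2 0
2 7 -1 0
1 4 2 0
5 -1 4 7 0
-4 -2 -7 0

Suppose x5 = False.
Unit clause (x3) forces x3 = True.
But (¬x3) is also a unit clause — contradiction.
So every satisfying assignment has x5 = True.

True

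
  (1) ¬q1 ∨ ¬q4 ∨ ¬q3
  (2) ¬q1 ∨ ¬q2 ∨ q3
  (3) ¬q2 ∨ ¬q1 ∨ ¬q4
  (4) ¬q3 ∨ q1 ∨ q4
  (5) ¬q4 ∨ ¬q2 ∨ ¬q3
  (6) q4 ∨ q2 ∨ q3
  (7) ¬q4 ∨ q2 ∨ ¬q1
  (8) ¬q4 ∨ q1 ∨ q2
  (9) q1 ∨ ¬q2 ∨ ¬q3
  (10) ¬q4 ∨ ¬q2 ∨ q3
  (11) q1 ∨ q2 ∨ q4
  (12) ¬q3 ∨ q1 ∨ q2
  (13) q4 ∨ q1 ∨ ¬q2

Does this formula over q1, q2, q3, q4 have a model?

Case q1 = True:
Case q4 = False:
Case q2 = True:
The clause (q3) is unit, so q3 = True.
This assignment satisfies each clause.
A satisfying assignment: q1: True,  q2: True,  q3: True,  q4: False.

Yes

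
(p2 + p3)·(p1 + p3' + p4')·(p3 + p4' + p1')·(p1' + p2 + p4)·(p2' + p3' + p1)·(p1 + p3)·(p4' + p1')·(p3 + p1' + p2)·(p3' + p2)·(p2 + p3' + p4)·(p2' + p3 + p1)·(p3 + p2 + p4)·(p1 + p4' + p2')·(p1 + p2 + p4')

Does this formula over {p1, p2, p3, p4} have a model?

Yes, satisfiable

Try p2 = 1.
Try p3 = 0.
Unit clause (p1) forces p1 = 1.
Unit clause (p4') forces p4 = 0.
This assignment satisfies each clause.
A satisfying assignment: p1=1; p2=1; p3=0; p4=0.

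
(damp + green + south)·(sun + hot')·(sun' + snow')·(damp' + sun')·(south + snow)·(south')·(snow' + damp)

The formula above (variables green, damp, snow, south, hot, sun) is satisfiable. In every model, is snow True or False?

Suppose snow = 0.
The clause (south) is unit, so south = 1.
But (south') is also a unit clause — contradiction.
So every satisfying assignment has snow = True.

True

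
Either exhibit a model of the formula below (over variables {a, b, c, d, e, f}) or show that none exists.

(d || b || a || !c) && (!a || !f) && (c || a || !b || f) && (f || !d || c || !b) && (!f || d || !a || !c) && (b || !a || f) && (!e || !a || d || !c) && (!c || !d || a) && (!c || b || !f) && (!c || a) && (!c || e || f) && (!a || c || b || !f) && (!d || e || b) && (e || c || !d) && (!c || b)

a ↦ false, b ↦ false, c ↦ false, d ↦ false, e ↦ true, f ↦ true

Try a = false.
Unit clause (!c) forces c = false.
Try b = false.
Try d = false.
Every clause is now satisfied; e, f are unconstrained.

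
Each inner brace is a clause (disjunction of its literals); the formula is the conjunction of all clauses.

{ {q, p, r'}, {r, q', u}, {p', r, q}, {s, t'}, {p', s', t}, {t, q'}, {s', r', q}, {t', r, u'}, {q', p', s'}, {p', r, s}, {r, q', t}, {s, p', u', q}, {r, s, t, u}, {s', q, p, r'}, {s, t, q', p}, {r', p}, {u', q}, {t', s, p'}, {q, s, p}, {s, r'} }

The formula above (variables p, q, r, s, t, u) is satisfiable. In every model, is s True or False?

True

Suppose s = 0.
From the singleton clause (t'), t = 0.
From the singleton clause (q'), q = 0.
From the singleton clause (u'), u = 0.
From the singleton clause (r), r = 1.
But (r') is also a unit clause — contradiction.
So every satisfying assignment has s = True.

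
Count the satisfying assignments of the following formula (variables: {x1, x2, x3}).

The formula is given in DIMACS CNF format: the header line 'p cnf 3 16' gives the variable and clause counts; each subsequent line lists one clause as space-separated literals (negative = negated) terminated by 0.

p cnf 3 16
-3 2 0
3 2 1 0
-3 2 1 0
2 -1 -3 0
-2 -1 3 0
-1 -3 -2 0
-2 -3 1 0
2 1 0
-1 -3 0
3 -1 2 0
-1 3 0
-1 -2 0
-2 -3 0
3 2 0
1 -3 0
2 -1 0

1

There are 2^3 = 8 truth assignments over (x1, x2, x3).
Split on x3. With x3 = True, the clauses containing x3 are satisfied and ¬x3 drops from the rest; 0 of the 2^2 = 4 assignments to the other variables satisfy what remains.
With x3 = False, by the same count on the reduced clause set, 1 assignment works.
(One model: x1=F, x2=T, x3=F.)
Total: 0 + 1 = 1.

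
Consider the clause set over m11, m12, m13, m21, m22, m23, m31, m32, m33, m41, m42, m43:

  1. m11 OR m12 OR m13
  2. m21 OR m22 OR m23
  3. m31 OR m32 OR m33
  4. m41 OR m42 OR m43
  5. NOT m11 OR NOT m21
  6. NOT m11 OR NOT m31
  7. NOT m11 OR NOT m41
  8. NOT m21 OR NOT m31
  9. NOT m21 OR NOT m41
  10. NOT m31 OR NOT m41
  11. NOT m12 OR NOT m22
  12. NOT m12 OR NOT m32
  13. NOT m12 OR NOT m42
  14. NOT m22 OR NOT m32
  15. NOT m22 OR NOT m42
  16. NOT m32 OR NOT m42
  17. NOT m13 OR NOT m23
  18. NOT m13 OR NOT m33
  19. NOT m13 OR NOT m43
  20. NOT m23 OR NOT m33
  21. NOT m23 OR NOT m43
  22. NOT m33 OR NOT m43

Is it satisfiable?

Suppose m11 = false.
Suppose m12 = true.
From the singleton clause (NOT m22), m22 = false.
From the singleton clause (NOT m32), m32 = false.
From the singleton clause (NOT m42), m42 = false.
Suppose m21 = true.
From the singleton clause (NOT m31), m31 = false.
From the singleton clause (m33), m33 = true.
From the singleton clause (NOT m41), m41 = false.
From the singleton clause (m43), m43 = true.
Now (NOT m43) is unsatisfied and unit — conflict.
Backtrack on m21: now try m21 = false.
From the singleton clause (m23), m23 = true.
From the singleton clause (NOT m13), m13 = false.
From the singleton clause (NOT m33), m33 = false.
From the singleton clause (m31), m31 = true.
From the singleton clause (NOT m41), m41 = false.
From the singleton clause (m43), m43 = true.
Now (NOT m43) is unsatisfied and unit — conflict.
Both values of m21 lead to a conflict.
Backtrack on m12: now try m12 = false.
From the singleton clause (m13), m13 = true.
From the singleton clause (NOT m23), m23 = false.
From the singleton clause (NOT m33), m33 = false.
From the singleton clause (NOT m43), m43 = false.
Suppose m21 = true.
From the singleton clause (NOT m31), m31 = false.
From the singleton clause (m32), m32 = true.
From the singleton clause (NOT m41), m41 = false.
From the singleton clause (m42), m42 = true.
Now (NOT m42) is unsatisfied and unit — conflict.
Backtrack on m21: now try m21 = false.
From the singleton clause (m22), m22 = true.
From the singleton clause (NOT m32), m32 = false.
From the singleton clause (m31), m31 = true.
From the singleton clause (NOT m41), m41 = false.
From the singleton clause (m42), m42 = true.
Now (NOT m42) is unsatisfied and unit — conflict.
Both values of m21 lead to a conflict.
Both values of m12 lead to a conflict.
Backtrack on m11: now try m11 = true.
From the singleton clause (NOT m21), m21 = false.
From the singleton clause (NOT m31), m31 = false.
From the singleton clause (NOT m41), m41 = false.
Suppose m22 = true.
From the singleton clause (NOT m12), m12 = false.
From the singleton clause (NOT m32), m32 = false.
From the singleton clause (m33), m33 = true.
From the singleton clause (NOT m42), m42 = false.
From the singleton clause (m43), m43 = true.
Now (NOT m43) is unsatisfied and unit — conflict.
Backtrack on m22: now try m22 = false.
From the singleton clause (m23), m23 = true.
From the singleton clause (NOT m13), m13 = false.
From the singleton clause (NOT m33), m33 = false.
From the singleton clause (m32), m32 = true.
From the singleton clause (NOT m12), m12 = false.
From the singleton clause (NOT m42), m42 = false.
From the singleton clause (m43), m43 = true.
Now (NOT m43) is unsatisfied and unit — conflict.
Both values of m22 lead to a conflict.
Both values of m11 lead to a conflict.
No assignment satisfies every clause.

No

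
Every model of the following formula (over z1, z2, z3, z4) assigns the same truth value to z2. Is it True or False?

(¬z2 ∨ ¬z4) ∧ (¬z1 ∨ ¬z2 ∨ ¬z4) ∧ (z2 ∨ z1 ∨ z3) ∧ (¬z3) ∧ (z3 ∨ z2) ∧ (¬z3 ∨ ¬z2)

Suppose z2 = False.
The clause (¬z3) is unit, so z3 = False.
Now (z3) is unsatisfied and unit — conflict.
So every satisfying assignment has z2 = True.

True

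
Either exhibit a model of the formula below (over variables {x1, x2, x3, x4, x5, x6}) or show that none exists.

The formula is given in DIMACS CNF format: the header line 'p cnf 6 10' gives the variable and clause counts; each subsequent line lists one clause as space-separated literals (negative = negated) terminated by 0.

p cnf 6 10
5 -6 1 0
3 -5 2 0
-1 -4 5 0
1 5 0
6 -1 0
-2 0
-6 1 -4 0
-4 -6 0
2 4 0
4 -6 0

x1=False; x2=False; x3=True; x4=True; x5=True; x6=False

From the singleton clause (¬x2), x2 = False.
From the singleton clause (x4), x4 = True.
From the singleton clause (¬x6), x6 = False.
From the singleton clause (¬x1), x1 = False.
From the singleton clause (x5), x5 = True.
From the singleton clause (x3), x3 = True.
This assignment satisfies each clause.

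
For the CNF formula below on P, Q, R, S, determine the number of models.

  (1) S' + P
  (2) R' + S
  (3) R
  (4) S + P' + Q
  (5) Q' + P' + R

2

There are 2^4 = 16 truth assignments over (P, Q, R, S).
Split on P. With P = 1, the clauses containing P are satisfied and P' drops from the rest; 2 of the 2^3 = 8 assignments to the other variables satisfy what remains.
With P = 0, by the same count on the reduced clause set, 0 assignments work.
(One model: P=T, Q=F, R=T, S=T.)
Total: 2 + 0 = 2.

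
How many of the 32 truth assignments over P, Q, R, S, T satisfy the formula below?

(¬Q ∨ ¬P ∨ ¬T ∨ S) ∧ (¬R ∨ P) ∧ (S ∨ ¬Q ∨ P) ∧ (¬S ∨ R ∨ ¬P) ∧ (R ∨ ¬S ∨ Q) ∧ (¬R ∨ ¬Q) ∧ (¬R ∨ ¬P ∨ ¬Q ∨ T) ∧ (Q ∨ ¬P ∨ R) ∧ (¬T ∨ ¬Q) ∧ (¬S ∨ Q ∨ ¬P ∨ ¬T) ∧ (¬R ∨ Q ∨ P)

7

There are 2^5 = 32 truth assignments over (P, Q, R, S, T).
Split on T. With T = True, the clauses containing T are satisfied and ¬T drops from the rest; 2 of the 2^4 = 16 assignments to the other variables satisfy what remains.
With T = False, by the same count on the reduced clause set, 5 assignments work.
(One model: P=F, Q=F, R=F, S=F, T=F.)
Total: 2 + 5 = 7.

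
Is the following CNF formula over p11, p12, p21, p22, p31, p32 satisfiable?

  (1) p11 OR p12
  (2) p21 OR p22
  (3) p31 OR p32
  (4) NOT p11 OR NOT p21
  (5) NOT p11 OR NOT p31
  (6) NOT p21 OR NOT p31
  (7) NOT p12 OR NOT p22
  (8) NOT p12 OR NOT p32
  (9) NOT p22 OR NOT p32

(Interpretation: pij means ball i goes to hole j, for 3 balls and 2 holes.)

Try p11 = true.
The clause (NOT p21) is unit, so p21 = false.
The clause (p22) is unit, so p22 = true.
The clause (NOT p31) is unit, so p31 = false.
The clause (p32) is unit, so p32 = true.
Now (NOT p32) is unsatisfied and unit — conflict.
That branch fails; take p11 = false instead.
The clause (p12) is unit, so p12 = true.
The clause (NOT p22) is unit, so p22 = false.
The clause (p21) is unit, so p21 = true.
The clause (NOT p31) is unit, so p31 = false.
The clause (p32) is unit, so p32 = true.
Now (NOT p32) is unsatisfied and unit — conflict.
Neither p11 = true nor p11 = false works.
No assignment satisfies every clause.

Unsatisfiable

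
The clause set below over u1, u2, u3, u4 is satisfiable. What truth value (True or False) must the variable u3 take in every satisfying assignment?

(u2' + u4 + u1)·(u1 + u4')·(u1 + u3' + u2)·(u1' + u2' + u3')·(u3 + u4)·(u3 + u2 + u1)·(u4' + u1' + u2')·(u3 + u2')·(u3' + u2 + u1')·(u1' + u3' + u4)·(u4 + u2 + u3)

Suppose u3 = 1.
Suppose u1 = 1.
The clause (u2') is unit, so u2 = 0.
Now (u2) is unsatisfied and unit — conflict.
Undo u1 and try u1 = 0.
The clause (u4') is unit, so u4 = 0.
The clause (u2') is unit, so u2 = 0.
Now (u2) is unsatisfied and unit — conflict.
Either choice for u1 ends in contradiction.
So every satisfying assignment has u3 = False.

False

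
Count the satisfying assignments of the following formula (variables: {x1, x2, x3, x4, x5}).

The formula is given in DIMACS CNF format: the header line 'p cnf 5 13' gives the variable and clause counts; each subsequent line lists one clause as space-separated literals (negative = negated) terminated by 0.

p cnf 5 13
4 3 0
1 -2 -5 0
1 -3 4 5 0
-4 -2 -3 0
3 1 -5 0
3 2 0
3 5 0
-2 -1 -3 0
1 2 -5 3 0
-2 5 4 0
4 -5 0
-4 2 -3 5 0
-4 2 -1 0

There are 2^5 = 32 truth assignments over (x1, x2, x3, x4, x5).
Split on x4. With x4 = True, the clauses containing x4 are satisfied and ¬x4 drops from the rest; 2 of the 2^4 = 16 assignments to the other variables satisfy what remains.
With x4 = False, by the same count on the reduced clause set, 1 assignment works.
(One model: x1=F, x2=F, x3=T, x4=T, x5=T.)
Total: 2 + 1 = 3.

3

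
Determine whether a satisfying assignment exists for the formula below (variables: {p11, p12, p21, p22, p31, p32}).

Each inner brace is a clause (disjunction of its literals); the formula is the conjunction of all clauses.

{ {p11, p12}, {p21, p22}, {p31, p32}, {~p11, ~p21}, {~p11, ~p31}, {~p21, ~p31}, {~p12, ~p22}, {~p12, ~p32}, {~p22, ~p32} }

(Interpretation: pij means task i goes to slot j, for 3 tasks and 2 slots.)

Try p11 = 1.
Unit clause (~p21) forces p21 = 0.
Unit clause (p22) forces p22 = 1.
Unit clause (~p31) forces p31 = 0.
Unit clause (p32) forces p32 = 1.
But (~p32) is also a unit clause — contradiction.
That branch fails; take p11 = 0 instead.
Unit clause (p12) forces p12 = 1.
Unit clause (~p22) forces p22 = 0.
Unit clause (p21) forces p21 = 1.
Unit clause (~p31) forces p31 = 0.
Unit clause (p32) forces p32 = 1.
But (~p32) is also a unit clause — contradiction.
Either choice for p11 ends in contradiction.
No assignment satisfies every clause.

No, unsatisfiable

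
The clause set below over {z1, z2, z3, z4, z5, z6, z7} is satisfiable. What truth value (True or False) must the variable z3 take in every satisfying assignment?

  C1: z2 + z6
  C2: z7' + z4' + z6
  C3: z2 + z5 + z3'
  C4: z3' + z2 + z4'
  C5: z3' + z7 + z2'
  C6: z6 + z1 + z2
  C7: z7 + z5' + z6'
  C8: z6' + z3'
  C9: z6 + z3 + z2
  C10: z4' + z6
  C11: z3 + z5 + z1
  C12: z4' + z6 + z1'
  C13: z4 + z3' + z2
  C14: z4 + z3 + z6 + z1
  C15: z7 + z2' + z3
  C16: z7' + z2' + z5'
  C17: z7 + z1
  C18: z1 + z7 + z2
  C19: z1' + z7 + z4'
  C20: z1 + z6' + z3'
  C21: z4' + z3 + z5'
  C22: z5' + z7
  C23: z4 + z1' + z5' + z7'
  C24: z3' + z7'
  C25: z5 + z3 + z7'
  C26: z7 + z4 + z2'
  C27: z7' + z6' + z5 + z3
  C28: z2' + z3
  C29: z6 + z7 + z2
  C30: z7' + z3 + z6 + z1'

Suppose z3 = 1.
Unit clause (z6') forces z6 = 0.
Unit clause (z2) forces z2 = 1.
Unit clause (z7) forces z7 = 1.
That conflicts with the unit clause (z7').
So every satisfying assignment has z3 = False.

False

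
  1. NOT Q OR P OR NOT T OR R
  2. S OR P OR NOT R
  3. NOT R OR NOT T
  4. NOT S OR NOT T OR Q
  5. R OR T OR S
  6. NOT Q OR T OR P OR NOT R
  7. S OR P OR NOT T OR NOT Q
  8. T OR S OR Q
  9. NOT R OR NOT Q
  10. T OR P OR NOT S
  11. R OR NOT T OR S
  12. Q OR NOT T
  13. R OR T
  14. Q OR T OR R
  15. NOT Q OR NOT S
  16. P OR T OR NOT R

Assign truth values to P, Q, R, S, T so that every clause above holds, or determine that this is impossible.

Branch on R: set R = true.
(NOT T) alone gives T = false.
(NOT Q) alone gives Q = false.
(S) alone gives S = true.
(P) alone gives P = true.
This assignment satisfies each clause.

P=true, Q=false, R=true, S=true, T=false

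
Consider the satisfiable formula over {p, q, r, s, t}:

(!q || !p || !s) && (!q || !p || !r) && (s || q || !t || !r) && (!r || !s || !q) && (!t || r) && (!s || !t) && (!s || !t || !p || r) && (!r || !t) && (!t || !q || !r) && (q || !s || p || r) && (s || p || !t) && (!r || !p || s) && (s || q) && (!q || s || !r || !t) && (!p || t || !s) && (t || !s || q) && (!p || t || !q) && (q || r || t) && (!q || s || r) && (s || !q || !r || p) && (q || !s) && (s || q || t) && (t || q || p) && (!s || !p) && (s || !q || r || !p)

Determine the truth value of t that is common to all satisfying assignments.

False

Suppose t = true.
The clause (r) is unit, so r = true.
That conflicts with the unit clause (!r).
So every satisfying assignment has t = False.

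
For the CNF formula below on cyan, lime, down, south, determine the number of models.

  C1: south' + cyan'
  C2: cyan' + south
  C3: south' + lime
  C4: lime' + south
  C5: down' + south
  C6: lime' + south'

1

There are 2^4 = 16 truth assignments over (cyan, lime, down, south).
Check each against the 6 clauses (columns in the order cyan, lime, down, south):
  F F F F  ✓ satisfies all
  F F F T  ✗ fails (south' + lime)
  F F T F  ✗ fails (down' + south)
  F F T T  ✗ fails (south' + lime)
  F T F F  ✗ fails (lime' + south)
  F T F T  ✗ fails (lime' + south')
  F T T F  ✗ fails (lime' + south)
  F T T T  ✗ fails (lime' + south')
  T F F F  ✗ fails (cyan' + south)
  T F F T  ✗ fails (south' + cyan')
  T F T F  ✗ fails (cyan' + south)
  T F T T  ✗ fails (south' + cyan')
  T T F F  ✗ fails (cyan' + south)
  T T F T  ✗ fails (south' + cyan')
  T T T F  ✗ fails (cyan' + south)
  T T T T  ✗ fails (south' + cyan')
1 of the 16 rows is a model.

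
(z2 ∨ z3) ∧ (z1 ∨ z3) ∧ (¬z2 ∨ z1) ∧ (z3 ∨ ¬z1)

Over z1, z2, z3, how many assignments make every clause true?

There are 2^3 = 8 truth assignments over (z1, z2, z3).
Split on z1. With z1 = True, the clauses containing z1 are satisfied and ¬z1 drops from the rest; 2 of the 2^2 = 4 assignments to the other variables satisfy what remains.
With z1 = False, by the same count on the reduced clause set, 1 assignment works.
(One model: z1=F, z2=F, z3=T.)
Total: 2 + 1 = 3.

3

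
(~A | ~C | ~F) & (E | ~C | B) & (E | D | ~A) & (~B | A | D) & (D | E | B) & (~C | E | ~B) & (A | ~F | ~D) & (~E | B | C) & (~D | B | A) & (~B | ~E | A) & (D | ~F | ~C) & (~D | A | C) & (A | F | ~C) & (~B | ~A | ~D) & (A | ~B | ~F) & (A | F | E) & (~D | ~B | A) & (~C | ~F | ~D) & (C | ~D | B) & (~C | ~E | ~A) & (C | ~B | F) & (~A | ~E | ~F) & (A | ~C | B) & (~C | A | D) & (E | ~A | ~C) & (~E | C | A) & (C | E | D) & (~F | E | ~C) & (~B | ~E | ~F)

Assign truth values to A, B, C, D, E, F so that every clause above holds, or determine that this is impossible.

UNSATISFIABLE

Branch on A: set A = 0.
Branch on B: set B = 0.
(~D) alone gives D = 0.
(E) alone gives E = 1.
(C) alone gives C = 1.
That conflicts with the unit clause (~C).
That branch fails; take B = 1 instead.
(D) alone gives D = 1.
That conflicts with the unit clause (~D).
Either choice for B ends in contradiction.
That branch fails; take A = 1 instead.
Branch on C: set C = 0.
Branch on E: set E = 1.
(B) alone gives B = 1.
(~D) alone gives D = 0.
(F) alone gives F = 1.
That conflicts with the unit clause (~F).
That branch fails; take E = 0 instead.
(D) alone gives D = 1.
(~B) alone gives B = 0.
That conflicts with the unit clause (B).
Either choice for E ends in contradiction.
That branch fails; take C = 1 instead.
(~F) alone gives F = 0.
(~E) alone gives E = 0.
That conflicts with the unit clause (E).
Either choice for C ends in contradiction.
Either choice for A ends in contradiction.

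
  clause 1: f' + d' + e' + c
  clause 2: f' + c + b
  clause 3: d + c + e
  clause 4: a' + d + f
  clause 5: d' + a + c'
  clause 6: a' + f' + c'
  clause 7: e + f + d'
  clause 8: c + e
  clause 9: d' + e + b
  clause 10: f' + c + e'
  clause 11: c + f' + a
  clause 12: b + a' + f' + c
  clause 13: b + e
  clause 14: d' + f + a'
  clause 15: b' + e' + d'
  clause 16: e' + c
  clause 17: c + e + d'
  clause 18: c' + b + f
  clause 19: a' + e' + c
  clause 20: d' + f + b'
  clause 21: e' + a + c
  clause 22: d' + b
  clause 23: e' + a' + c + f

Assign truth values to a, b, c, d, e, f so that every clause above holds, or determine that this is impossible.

Try c = 1.
Try d = 0.
Try a = 0.
Try b = 1.
No clause remains; e, f are free.

a=0, b=1, c=1, d=0, e=1, f=0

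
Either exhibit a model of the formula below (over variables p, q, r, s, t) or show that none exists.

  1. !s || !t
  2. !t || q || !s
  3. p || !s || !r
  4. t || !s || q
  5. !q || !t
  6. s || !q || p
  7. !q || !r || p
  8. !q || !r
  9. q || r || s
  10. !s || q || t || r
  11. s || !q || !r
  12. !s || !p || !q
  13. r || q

Suppose s = false.
Suppose q = false.
Unit clause (r) forces r = true.
Every clause is now satisfied; p, t are unconstrained.

p ↦ true, q ↦ false, r ↦ true, s ↦ false, t ↦ false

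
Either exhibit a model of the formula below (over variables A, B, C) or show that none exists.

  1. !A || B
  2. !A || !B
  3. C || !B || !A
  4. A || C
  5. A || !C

UNSATISFIABLE

Try A = false.
The clause (C) is unit, so C = true.
Now (!C) is unsatisfied and unit — conflict.
That branch fails; take A = true instead.
The clause (B) is unit, so B = true.
Now (!B) is unsatisfied and unit — conflict.
Neither A = true nor A = false works.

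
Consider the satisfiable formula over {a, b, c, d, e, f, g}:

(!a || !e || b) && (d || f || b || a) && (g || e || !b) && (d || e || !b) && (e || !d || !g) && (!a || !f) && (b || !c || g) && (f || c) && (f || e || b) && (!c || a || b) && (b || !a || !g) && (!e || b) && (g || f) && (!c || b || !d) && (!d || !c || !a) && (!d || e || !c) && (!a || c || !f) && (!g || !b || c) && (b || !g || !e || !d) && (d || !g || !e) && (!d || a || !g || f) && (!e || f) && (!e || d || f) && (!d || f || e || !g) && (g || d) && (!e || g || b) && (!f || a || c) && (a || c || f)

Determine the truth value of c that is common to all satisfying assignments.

Suppose c = false.
From the singleton clause (f), f = true.
From the singleton clause (!a), a = false.
But (a) is also a unit clause — contradiction.
So every satisfying assignment has c = True.

True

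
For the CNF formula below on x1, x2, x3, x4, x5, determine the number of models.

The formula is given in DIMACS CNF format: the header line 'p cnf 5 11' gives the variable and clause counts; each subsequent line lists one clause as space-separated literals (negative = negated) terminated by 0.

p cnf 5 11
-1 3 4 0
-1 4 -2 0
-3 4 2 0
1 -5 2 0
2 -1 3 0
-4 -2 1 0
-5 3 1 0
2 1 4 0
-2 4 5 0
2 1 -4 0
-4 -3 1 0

7

There are 2^5 = 32 truth assignments over (x1, x2, x3, x4, x5).
Split on x2. With x2 = True, the clauses containing x2 are satisfied and ¬x2 drops from the rest; 5 of the 2^4 = 16 assignments to the other variables satisfy what remains.
With x2 = False, by the same count on the reduced clause set, 2 assignments work.
Total: 5 + 2 = 7.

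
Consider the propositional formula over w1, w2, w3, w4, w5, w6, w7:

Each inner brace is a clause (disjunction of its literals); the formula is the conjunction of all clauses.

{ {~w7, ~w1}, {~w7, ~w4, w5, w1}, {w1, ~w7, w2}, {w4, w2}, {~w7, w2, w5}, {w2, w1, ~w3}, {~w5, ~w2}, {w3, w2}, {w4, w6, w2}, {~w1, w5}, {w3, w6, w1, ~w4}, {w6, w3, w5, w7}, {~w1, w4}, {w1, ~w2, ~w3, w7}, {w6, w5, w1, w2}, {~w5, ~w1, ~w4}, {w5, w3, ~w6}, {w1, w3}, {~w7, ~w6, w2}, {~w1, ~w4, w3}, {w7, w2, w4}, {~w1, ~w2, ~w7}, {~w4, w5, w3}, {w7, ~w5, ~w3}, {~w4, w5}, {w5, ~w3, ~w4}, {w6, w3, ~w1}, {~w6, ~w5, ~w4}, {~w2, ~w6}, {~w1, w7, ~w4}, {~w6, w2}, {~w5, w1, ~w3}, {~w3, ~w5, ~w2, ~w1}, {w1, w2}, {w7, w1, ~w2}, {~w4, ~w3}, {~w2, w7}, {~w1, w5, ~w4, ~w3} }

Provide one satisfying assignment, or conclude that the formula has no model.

w1 ↦ 0,  w2 ↦ 1,  w3 ↦ 1,  w4 ↦ 0,  w5 ↦ 0,  w6 ↦ 0,  w7 ↦ 1

Case w7 = 1:
From the singleton clause (~w1), w1 = 0.
From the singleton clause (w2), w2 = 1.
From the singleton clause (~w5), w5 = 0.
From the singleton clause (~w4), w4 = 0.
From the singleton clause (w3), w3 = 1.
From the singleton clause (~w6), w6 = 0.
Every clause now holds.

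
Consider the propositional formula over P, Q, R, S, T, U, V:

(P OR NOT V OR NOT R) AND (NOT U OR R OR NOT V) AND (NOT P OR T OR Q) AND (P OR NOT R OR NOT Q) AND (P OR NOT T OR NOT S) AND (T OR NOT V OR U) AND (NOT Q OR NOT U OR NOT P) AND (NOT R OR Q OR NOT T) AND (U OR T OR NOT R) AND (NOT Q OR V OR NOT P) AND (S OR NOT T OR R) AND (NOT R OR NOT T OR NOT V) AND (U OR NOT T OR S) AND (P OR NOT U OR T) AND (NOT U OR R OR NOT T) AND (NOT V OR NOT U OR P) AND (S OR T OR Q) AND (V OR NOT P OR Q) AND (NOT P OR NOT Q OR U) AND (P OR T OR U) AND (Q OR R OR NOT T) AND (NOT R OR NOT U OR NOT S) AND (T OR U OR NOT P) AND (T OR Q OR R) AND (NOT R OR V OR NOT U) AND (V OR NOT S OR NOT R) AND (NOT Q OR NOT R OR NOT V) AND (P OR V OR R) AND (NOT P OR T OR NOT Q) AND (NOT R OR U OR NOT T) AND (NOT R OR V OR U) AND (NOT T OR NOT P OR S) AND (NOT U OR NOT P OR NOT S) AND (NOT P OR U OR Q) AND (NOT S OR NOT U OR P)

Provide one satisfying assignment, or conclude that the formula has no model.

Try P = true.
Try T = true.
(S) alone gives S = true.
(NOT U) alone gives U = false.
(NOT Q) alone gives Q = false.
Now (Q) is unsatisfied and unit — conflict.
So T must be the other value — set T = false.
(Q) alone gives Q = true.
Now (NOT Q) is unsatisfied and unit — conflict.
Both values of T lead to a conflict.
So P must be the other value — set P = false.
Try V = false.
(R) alone gives R = true.
(NOT Q) alone gives Q = false.
(NOT T) alone gives T = false.
(U) alone gives U = true.
Now (NOT U) is unsatisfied and unit — conflict.
So V must be the other value — set V = true.
(NOT R) alone gives R = false.
(NOT U) alone gives U = false.
(T) alone gives T = true.
(NOT S) alone gives S = false.
Now (S) is unsatisfied and unit — conflict.
Both values of V lead to a conflict.
Both values of P lead to a conflict.

UNSATISFIABLE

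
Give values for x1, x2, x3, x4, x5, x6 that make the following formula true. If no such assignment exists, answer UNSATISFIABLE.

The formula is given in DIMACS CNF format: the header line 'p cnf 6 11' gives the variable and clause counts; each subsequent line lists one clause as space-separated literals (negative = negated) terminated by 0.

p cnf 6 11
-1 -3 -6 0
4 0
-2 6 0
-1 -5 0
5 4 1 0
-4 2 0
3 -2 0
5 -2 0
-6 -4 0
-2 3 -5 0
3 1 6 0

Unit clause (x4) forces x4 = True.
Unit clause (x2) forces x2 = True.
Unit clause (x6) forces x6 = True.
That conflicts with the unit clause (¬x6).

UNSATISFIABLE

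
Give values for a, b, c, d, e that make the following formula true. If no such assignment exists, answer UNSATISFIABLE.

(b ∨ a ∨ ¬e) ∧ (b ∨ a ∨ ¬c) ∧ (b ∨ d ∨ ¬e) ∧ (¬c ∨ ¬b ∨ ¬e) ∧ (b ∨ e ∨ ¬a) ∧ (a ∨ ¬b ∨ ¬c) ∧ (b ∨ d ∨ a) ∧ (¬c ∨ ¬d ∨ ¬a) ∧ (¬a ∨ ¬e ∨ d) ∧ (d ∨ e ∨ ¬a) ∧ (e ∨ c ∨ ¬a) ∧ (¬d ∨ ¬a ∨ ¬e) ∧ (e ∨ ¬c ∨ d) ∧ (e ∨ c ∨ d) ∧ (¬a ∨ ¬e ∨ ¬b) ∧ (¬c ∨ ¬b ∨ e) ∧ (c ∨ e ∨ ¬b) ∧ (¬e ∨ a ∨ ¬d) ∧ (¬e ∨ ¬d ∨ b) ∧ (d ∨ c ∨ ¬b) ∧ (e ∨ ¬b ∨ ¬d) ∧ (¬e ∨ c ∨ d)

a=False,  b=False,  c=False,  d=True,  e=False

Case b = False:
Case a = False:
From the singleton clause (¬e), e = False.
From the singleton clause (¬c), c = False.
From the singleton clause (d), d = True.
Every clause now holds.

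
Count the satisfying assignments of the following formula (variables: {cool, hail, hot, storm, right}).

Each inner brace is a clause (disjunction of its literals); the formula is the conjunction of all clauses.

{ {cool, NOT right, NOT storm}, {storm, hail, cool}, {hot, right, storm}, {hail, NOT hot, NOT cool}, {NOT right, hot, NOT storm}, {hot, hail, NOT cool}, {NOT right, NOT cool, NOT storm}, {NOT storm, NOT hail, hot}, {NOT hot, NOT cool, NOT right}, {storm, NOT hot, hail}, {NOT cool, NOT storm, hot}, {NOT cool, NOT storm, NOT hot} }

8

There are 2^5 = 32 truth assignments over (cool, hail, hot, storm, right).
Split on hot. With hot = true, the clauses containing hot are satisfied and NOT hot drops from the rest; 5 of the 2^4 = 16 assignments to the other variables satisfy what remains.
With hot = false, by the same count on the reduced clause set, 3 assignments work.
(One model: cool=F, hail=F, hot=F, storm=T, right=F.)
Total: 5 + 3 = 8.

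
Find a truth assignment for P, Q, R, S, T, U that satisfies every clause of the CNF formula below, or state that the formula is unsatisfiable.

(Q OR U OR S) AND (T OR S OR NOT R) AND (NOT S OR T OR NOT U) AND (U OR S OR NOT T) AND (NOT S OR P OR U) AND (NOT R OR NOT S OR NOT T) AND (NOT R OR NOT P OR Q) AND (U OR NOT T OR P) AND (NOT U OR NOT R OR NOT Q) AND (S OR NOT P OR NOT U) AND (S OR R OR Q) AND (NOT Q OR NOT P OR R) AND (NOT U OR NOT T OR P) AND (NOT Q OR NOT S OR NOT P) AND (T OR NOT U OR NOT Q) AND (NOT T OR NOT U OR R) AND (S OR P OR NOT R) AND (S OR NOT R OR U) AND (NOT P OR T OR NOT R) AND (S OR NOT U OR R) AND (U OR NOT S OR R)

P=false; Q=true; R=false; S=false; T=false; U=false

Case Q = true:
Case U = false:
Case S = false:
(NOT T) alone gives T = false.
(NOT R) alone gives R = false.
(NOT P) alone gives P = false.
Every clause now holds.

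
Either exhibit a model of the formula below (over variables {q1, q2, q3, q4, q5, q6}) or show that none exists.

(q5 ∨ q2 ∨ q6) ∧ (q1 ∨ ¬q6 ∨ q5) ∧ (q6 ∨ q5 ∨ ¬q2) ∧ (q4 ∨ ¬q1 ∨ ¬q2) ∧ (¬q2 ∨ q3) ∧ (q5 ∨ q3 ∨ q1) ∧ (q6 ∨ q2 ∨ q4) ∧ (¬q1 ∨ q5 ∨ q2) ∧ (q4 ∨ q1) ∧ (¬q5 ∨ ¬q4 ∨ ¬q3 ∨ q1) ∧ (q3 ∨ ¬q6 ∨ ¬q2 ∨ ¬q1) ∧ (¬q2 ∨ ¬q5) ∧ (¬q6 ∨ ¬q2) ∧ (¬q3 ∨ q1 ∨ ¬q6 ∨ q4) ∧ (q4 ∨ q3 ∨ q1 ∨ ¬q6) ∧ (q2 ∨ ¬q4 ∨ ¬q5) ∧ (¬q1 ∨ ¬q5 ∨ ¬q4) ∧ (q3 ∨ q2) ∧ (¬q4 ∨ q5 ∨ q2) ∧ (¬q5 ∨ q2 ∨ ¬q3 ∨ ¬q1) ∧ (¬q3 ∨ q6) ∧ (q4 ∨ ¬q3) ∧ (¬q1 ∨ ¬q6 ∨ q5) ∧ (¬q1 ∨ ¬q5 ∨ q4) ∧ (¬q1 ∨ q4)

Try q2 = False.
The clause (q3) is unit, so q3 = True.
The clause (q6) is unit, so q6 = True.
The clause (q4) is unit, so q4 = True.
The clause (¬q5) is unit, so q5 = False.
That conflicts with the unit clause (q5).
So q2 must be the other value — set q2 = True.
The clause (q3) is unit, so q3 = True.
The clause (¬q5) is unit, so q5 = False.
The clause (q6) is unit, so q6 = True.
That conflicts with the unit clause (¬q6).
Neither q2 = True nor q2 = False works.

UNSATISFIABLE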